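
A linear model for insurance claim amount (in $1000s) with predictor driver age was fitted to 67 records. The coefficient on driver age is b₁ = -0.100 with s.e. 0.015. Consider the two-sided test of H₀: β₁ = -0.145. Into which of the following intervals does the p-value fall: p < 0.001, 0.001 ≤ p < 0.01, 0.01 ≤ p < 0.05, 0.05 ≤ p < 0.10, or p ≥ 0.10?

0.001 ≤ p < 0.01

t = (-0.100 − (-0.145)) / 0.015 = 3.000.
df = n − 2 = 67 − 2 = 65.
Two-sided p = 2·P(T_{65} > |t|) ≈ 0.0038.
So 0.001 ≤ p < 0.01.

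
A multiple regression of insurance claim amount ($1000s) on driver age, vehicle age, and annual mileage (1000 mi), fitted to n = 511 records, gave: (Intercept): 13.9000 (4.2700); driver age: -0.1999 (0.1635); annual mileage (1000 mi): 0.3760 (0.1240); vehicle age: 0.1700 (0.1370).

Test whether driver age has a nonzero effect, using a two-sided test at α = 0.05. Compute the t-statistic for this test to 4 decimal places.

t = -1.2226

Read off: b = -0.1999, SE = 0.1635 for driver age.
H₀: β₁ = 0 vs H₁: β₁ ≠ 0.
t = -0.1999 / 0.1635 = -1.2226.
df = n − k − 1 = 511 − 3 − 1 = 507.
Two-sided p ≈ 0.2220, which is ≥ 0.05, so fail to reject H₀.
The data do not give significant evidence of an association between driver age and insurance claim amount, after adjusting for the other predictors.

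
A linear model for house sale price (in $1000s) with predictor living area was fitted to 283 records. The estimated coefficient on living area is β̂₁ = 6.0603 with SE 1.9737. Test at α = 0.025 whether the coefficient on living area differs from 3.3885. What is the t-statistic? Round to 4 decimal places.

H₀: β₁ = 3.3885 vs H₁: β₁ ≠ 3.3885.
t = (β̂₁ − β₁⁰)/SE = (6.0603 − 3.3885) / 1.9737 = 1.3537.
df = n − 2 = 283 − 2 = 281.
Two-sided p ≈ 0.1769, which is ≥ 0.025, so fail to reject H₀.
The data are consistent with a true slope of 3.3885 $1000s per unit of living area.

t = 1.3537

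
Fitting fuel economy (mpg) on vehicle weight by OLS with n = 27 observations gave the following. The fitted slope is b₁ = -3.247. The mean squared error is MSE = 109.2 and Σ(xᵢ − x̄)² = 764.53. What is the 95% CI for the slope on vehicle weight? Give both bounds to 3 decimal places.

SE(b₁) = √(MSE/Sₓₓ) = √(109.2/764.53) = 0.377932.
df = n − 2 = 25.
t* = t_{0.025, 25} = 2.059539.
Margin = t* × SE = 2.059539 × 0.377932 = 0.77837.
CI: -3.247 ± 0.77837 → (-4.025, -2.469).
With 95% confidence, each one-unit increase in vehicle weight is associated with a change of between -4.025 and -2.469 mpg in fuel economy.

(-4.025, -2.469)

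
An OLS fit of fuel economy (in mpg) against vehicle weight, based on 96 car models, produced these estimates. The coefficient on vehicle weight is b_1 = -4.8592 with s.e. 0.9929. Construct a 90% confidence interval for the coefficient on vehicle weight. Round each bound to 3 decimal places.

(-6.509, -3.210)

df = n − 2 = 96 − 2 = 94.
t* = t_{0.05, 94} = 1.661226.
Margin = t* × SE = 1.661226 × 0.9929 = 1.64943.
CI: -4.8592 ± 1.64943 → (-6.509, -3.210).
With 90% confidence, each one-unit increase in vehicle weight is associated with a change of between -6.509 and -3.210 mpg in fuel economy.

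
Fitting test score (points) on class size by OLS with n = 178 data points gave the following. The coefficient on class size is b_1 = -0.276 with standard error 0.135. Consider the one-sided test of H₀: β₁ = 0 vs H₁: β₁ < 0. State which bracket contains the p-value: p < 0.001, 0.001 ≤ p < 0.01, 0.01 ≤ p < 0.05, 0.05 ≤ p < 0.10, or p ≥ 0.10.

t = -0.276 / 0.135 = -2.044.
df = n − 2 = 178 − 2 = 176.
One-sided p = P(T_{176} < t) ≈ 0.0212.
So 0.01 ≤ p < 0.05.

0.01 ≤ p < 0.05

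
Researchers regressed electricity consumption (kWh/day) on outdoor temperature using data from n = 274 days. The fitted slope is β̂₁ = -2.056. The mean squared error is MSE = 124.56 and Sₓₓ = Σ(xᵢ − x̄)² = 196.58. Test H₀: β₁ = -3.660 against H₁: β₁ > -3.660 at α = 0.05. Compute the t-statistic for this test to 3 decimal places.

SE(β̂₁) = √(MSE/Sₓₓ) = √(124.56/196.58) = 0.796012.
t = (-2.056 − (-3.660)) / 0.796012 = 2.015.
df = n − 2 = 272.
One-sided p ≈ 0.0224, which is < 0.05, so reject H₀.
There is evidence that the true slope on outdoor temperature exceeds -3.660 kWh/day per unit.

t = 2.015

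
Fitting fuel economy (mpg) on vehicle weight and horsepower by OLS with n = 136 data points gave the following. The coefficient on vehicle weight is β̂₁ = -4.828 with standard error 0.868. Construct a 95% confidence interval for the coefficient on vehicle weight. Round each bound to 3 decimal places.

(-6.545, -3.111)

df = n − k − 1 = 136 − 2 − 1 = 133.
t* = t_{0.025, 133} = 1.977961.
Margin = t* × SE = 1.977961 × 0.868 = 1.71687.
CI: -4.828 ± 1.71687 → (-6.545, -3.111).
With 95% confidence, each one-unit increase in vehicle weight is associated with a change of between -6.545 and -3.111 mpg in fuel economy, holding the other predictors fixed.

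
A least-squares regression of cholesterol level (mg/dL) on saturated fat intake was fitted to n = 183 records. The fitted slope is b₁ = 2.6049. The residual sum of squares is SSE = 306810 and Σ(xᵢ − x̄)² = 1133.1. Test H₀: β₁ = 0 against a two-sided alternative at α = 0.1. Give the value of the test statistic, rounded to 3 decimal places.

MSE = SSE/(n − 2) = 306810/181 = 1695.08.
SE(b₁) = √(MSE/Sₓₓ) = √(1695.08/1133.1) = 1.2231.
t = 2.6049 / 1.2231 = 2.130.
df = n − 2 = 181.
Two-sided p ≈ 0.0345, which is < 0.1, so reject H₀.
There is evidence that saturated fat intake is associated with cholesterol level.

t = 2.130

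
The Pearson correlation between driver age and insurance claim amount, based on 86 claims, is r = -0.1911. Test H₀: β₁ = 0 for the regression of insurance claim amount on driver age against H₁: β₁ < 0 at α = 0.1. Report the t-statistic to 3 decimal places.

t = r·√(n − 2)/√(1 − r²) = -0.1911·√84/√0.963481 = -1.784.
df = n − 2 = 84.
One-sided p ≈ 0.0390, which is < 0.1, so reject H₀.
There is evidence of a linear association between driver age and insurance claim amount.

t = -1.784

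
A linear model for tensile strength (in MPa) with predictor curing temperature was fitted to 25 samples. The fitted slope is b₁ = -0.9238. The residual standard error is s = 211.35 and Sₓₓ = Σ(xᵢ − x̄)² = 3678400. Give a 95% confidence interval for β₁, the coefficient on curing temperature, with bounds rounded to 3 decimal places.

SE(b₁) = s/√Sₓₓ = 211.35/√3678400 = 0.110198.
df = n − 2 = 23.
t* = t_{0.025, 23} = 2.068658.
Margin = t* × SE = 2.068658 × 0.110198 = 0.22796.
CI: -0.9238 ± 0.22796 → (-1.152, -0.696).
With 95% confidence, each one-unit increase in curing temperature is associated with a change of between -1.152 and -0.696 MPa in tensile strength.

(-1.152, -0.696)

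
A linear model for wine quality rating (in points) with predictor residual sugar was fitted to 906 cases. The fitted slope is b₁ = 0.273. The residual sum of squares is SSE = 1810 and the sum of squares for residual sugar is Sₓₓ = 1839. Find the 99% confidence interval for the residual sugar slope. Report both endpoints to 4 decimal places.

(0.1878, 0.3582)

MSE = SSE/(n − 2) = 1810/904 = 2.00221.
SE(b₁) = √(MSE/Sₓₓ) = √(2.00221/1839) = 0.0329962.
df = n − 2 = 904.
t* = t_{0.005, 904} = 2.581279.
Margin = t* × SE = 2.581279 × 0.0329962 = 0.085172.
CI: 0.273 ± 0.085172 → (0.1878, 0.3582).
With 99% confidence, each one-unit increase in residual sugar is associated with a change of between 0.1878 and 0.3582 points in wine quality rating.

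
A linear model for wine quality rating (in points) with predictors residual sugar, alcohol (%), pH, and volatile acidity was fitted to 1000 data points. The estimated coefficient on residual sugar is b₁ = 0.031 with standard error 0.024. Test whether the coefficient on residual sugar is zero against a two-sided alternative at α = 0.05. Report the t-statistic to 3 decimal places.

t = 1.292

H₀: β₁ = 0 vs H₁: β₁ ≠ 0.
t = (b₁ − β₁⁰)/SE = 0.031 / 0.024 = 1.292.
df = n − k − 1 = 1000 − 4 − 1 = 995.
Two-sided p ≈ 0.1968, which is ≥ 0.05, so fail to reject H₀.
The data do not give significant evidence of an association between residual sugar and wine quality rating, after adjusting for the other predictors.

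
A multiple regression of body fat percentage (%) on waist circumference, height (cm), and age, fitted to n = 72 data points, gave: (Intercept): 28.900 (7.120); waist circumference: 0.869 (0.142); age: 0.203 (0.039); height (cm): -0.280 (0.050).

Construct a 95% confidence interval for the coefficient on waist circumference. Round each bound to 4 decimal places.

Read off: b = 0.869, SE = 0.142 for waist circumference.
df = n − k − 1 = 72 − 3 − 1 = 68.
t* = t_{0.025, 68} = 1.995469.
Margin = t* × SE = 1.995469 × 0.142 = 0.283357.
CI: 0.869 ± 0.283357 → (0.5856, 1.1524).

(0.5856, 1.1524)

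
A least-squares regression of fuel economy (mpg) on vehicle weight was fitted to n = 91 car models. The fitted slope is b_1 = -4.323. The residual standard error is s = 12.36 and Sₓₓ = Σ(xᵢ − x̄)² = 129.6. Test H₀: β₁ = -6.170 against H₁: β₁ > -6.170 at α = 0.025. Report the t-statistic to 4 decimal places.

SE(b_1) = s/√Sₓₓ = 12.36/√129.6 = 1.08572.
t = (-4.323 − (-6.170)) / 1.08572 = 1.7012.
df = n − 2 = 89.
One-sided p ≈ 0.0462, which is ≥ 0.025, so fail to reject H₀.
The data do not give significant evidence that the true slope on vehicle weight exceeds -6.170 mpg per unit.

t = 1.7012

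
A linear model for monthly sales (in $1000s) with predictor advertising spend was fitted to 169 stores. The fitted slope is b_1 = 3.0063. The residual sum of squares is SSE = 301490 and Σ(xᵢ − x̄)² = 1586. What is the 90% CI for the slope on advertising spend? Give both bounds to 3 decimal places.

(1.242, 4.771)

MSE = SSE/(n − 2) = 301490/167 = 1805.33.
SE(b_1) = √(MSE/Sₓₓ) = √(1805.33/1586) = 1.06691.
df = n − 2 = 167.
t* = t_{0.05, 167} = 1.654029.
Margin = t* × SE = 1.654029 × 1.06691 = 1.76470.
CI: 3.0063 ± 1.76470 → (1.242, 4.771).
With 90% confidence, each one-unit increase in advertising spend is associated with a change of between 1.242 and 4.771 $1000s in monthly sales.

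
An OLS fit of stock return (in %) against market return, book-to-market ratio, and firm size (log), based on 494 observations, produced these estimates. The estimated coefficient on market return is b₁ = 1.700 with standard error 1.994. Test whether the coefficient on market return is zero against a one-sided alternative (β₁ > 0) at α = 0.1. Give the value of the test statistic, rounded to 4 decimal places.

H₀: β₁ = 0 vs H₁: β₁ > 0.
t = (b₁ − β₁⁰)/SE = 1.700 / 1.994 = 0.8526.
df = n − k − 1 = 494 − 3 − 1 = 490.
One-sided p ≈ 0.1972, which is ≥ 0.1, so fail to reject H₀.
The data do not give significant evidence that the true slope on market return is positive, holding the other predictors fixed.

t = 0.8526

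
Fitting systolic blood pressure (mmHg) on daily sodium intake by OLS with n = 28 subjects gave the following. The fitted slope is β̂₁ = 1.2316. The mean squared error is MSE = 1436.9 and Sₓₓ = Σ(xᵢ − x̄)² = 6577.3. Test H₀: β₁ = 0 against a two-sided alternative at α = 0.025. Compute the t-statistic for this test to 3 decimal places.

SE(β̂₁) = √(MSE/Sₓₓ) = √(1436.9/6577.3) = 0.467401.
t = 1.2316 / 0.467401 = 2.635.
df = n − 2 = 26.
Two-sided p ≈ 0.0140, which is < 0.025, so reject H₀.
There is evidence that daily sodium intake is associated with systolic blood pressure.

t = 2.635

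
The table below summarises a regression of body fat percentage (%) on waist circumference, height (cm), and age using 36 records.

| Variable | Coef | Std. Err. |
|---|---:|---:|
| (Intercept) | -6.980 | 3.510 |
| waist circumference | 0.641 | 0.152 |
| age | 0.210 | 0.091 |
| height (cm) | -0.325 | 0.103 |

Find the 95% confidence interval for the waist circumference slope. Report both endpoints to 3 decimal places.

Read off: b = 0.641, SE = 0.152 for waist circumference.
df = n − k − 1 = 36 − 3 − 1 = 32.
t* = t_{0.025, 32} = 2.036933.
Margin = t* × SE = 2.036933 × 0.152 = 0.30961.
CI: 0.641 ± 0.30961 → (0.331, 0.951).

(0.331, 0.951)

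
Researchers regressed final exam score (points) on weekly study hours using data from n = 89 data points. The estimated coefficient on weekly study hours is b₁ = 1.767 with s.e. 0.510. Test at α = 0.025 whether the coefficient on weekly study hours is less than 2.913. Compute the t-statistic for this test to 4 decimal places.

H₀: β₁ = 2.913 vs H₁: β₁ < 2.913.
t = (b₁ − β₁⁰)/SE = (1.767 − 2.913) / 0.510 = -2.2471.
df = n − 2 = 89 − 2 = 87.
One-sided p ≈ 0.0136, which is < 0.025, so reject H₀.
There is evidence that the true slope on weekly study hours is below 2.913 points per unit.

t = -2.2471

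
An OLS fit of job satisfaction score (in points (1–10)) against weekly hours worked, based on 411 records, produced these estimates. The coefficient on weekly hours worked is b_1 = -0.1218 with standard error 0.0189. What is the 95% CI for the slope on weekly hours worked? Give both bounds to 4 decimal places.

df = n − 2 = 411 − 2 = 409.
t* = t_{0.025, 409} = 1.965781.
Margin = t* × SE = 1.965781 × 0.0189 = 0.037153.
CI: -0.1218 ± 0.037153 → (-0.1590, -0.0846).
With 95% confidence, each one-unit increase in weekly hours worked is associated with a change of between -0.1590 and -0.0846 points (1–10) in job satisfaction score.

(-0.1590, -0.0846)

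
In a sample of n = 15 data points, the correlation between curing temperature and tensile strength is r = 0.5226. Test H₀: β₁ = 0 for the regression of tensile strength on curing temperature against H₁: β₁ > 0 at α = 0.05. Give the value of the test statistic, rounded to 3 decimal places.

t = 2.210

t = r·√(n − 2)/√(1 − r²) = 0.5226·√13/√0.726889 = 2.210.
df = n − 2 = 13.
One-sided p ≈ 0.0228, which is < 0.05, so reject H₀.
There is evidence of a linear association between curing temperature and tensile strength.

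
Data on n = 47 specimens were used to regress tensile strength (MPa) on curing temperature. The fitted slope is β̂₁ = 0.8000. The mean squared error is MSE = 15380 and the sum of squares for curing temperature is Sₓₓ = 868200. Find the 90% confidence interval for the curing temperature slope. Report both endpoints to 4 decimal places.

(0.5765, 1.0235)

SE(β̂₁) = √(MSE/Sₓₓ) = √(15380/868200) = 0.133097.
df = n − 2 = 45.
t* = t_{0.05, 45} = 1.679427.
Margin = t* × SE = 1.679427 × 0.133097 = 0.223527.
CI: 0.8000 ± 0.223527 → (0.5765, 1.0235).
With 90% confidence, each one-unit increase in curing temperature is associated with a change of between 0.5765 and 1.0235 MPa in tensile strength.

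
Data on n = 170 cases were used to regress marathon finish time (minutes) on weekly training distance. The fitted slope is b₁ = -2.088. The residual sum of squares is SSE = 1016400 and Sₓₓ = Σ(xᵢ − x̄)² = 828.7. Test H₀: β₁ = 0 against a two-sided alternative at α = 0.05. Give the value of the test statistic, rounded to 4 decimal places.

MSE = SSE/(n − 2) = 1016400/168 = 6050.
SE(b₁) = √(MSE/Sₓₓ) = √(6050/828.7) = 2.70196.
t = -2.088 / 2.70196 = -0.7728.
df = n − 2 = 168.
Two-sided p ≈ 0.4407, which is ≥ 0.05, so fail to reject H₀.
The data do not give significant evidence of an association between weekly training distance and marathon finish time.

t = -0.7728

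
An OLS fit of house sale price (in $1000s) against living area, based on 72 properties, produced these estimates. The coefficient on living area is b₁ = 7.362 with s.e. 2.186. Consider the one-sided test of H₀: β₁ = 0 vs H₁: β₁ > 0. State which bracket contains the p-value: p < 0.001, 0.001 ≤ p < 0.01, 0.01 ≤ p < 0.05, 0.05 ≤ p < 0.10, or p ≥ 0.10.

t = 7.362 / 2.186 = 3.368.
df = n − 2 = 72 − 2 = 70.
One-sided p = P(T_{70} > t) ≈ 0.0006.
So p < 0.001.

p < 0.001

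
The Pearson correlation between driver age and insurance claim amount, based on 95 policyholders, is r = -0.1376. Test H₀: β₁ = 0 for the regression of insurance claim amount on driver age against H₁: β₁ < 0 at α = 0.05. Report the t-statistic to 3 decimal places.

t = -1.340

t = r·√(n − 2)/√(1 − r²) = -0.1376·√93/√0.981066 = -1.340.
df = n − 2 = 93.
One-sided p ≈ 0.0918, which is ≥ 0.05, so fail to reject H₀.
The data do not give significant evidence of a linear association between driver age and insurance claim amount.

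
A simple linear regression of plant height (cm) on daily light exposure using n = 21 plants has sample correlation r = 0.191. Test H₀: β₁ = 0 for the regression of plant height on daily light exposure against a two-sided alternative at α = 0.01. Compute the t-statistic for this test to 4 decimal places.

t = 0.8482

t = r·√(n − 2)/√(1 − r²) = 0.191·√19/√0.963519 = 0.8482.
df = n − 2 = 19.
Two-sided p ≈ 0.4069, which is ≥ 0.01, so fail to reject H₀.
The data do not give significant evidence of a linear association between daily light exposure and plant height.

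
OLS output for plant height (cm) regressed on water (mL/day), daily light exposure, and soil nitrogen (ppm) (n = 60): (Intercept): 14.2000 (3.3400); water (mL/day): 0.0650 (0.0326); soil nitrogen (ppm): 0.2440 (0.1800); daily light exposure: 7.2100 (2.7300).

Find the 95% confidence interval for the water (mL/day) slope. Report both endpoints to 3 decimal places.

Read off: b = 0.0650, SE = 0.0326 for water (mL/day).
df = n − k − 1 = 60 − 3 − 1 = 56.
t* = t_{0.025, 56} = 2.003241.
Margin = t* × SE = 2.003241 × 0.0326 = 0.06531.
CI: 0.0650 ± 0.06531 → (0.000, 0.130).

(0.000, 0.130)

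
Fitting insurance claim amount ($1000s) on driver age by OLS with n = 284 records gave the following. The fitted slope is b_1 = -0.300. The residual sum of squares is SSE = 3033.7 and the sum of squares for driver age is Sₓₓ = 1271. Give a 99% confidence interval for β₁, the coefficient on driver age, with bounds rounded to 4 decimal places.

(-0.5386, -0.0614)

MSE = SSE/(n − 2) = 3033.7/282 = 10.7578.
SE(b_1) = √(MSE/Sₓₓ) = √(10.7578/1271) = 0.0920002.
df = n − 2 = 282.
t* = t_{0.005, 282} = 2.593376.
Margin = t* × SE = 2.593376 × 0.0920002 = 0.238591.
CI: -0.300 ± 0.238591 → (-0.5386, -0.0614).
With 99% confidence, each one-unit increase in driver age is associated with a change of between -0.5386 and -0.0614 $1000s in insurance claim amount.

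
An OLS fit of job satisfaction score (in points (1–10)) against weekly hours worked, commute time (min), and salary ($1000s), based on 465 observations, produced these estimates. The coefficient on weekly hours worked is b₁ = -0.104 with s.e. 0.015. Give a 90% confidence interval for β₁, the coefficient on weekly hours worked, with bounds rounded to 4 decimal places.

(-0.1287, -0.0793)

df = n − k − 1 = 465 − 3 − 1 = 461.
t* = t_{0.05, 461} = 1.648166.
Margin = t* × SE = 1.648166 × 0.015 = 0.024722.
CI: -0.104 ± 0.024722 → (-0.1287, -0.0793).
With 90% confidence, each one-unit increase in weekly hours worked is associated with a change of between -0.1287 and -0.0793 points (1–10) in job satisfaction score, holding the other predictors fixed.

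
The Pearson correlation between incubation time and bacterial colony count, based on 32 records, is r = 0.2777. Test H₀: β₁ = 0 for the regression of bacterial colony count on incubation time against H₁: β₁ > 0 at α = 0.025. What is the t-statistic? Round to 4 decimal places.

t = 1.5833

t = r·√(n − 2)/√(1 − r²) = 0.2777·√30/√0.922883 = 1.5833.
df = n − 2 = 30.
One-sided p ≈ 0.0619, which is ≥ 0.025, so fail to reject H₀.
The data do not give significant evidence of a linear association between incubation time and bacterial colony count.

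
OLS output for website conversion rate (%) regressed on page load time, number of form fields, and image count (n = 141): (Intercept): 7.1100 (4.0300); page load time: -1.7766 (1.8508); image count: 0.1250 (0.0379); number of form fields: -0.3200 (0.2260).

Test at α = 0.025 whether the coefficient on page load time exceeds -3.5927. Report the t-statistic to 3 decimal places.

t = 0.981

Read off: b = -1.7766, SE = 1.8508 for page load time.
H₀: β₁ = -3.5927 vs H₁: β₁ > -3.5927.
t = (-1.7766 − (-3.5927)) / 1.8508 = 0.981.
df = n − k − 1 = 141 − 3 − 1 = 137.
One-sided p ≈ 0.1641, which is ≥ 0.025, so fail to reject H₀.
The data do not give significant evidence that the true slope on page load time exceeds -3.5927 % per unit, holding the other predictors fixed.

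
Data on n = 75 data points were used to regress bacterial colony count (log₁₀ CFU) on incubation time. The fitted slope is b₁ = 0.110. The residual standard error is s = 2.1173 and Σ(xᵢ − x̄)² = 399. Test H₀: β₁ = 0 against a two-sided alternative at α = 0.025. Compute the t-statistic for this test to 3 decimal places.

SE(b₁) = s/√Sₓₓ = 2.1173/√399 = 0.105998.
t = 0.110 / 0.105998 = 1.038.
df = n − 2 = 73.
Two-sided p ≈ 0.3028, which is ≥ 0.025, so fail to reject H₀.
The data do not give significant evidence of an association between incubation time and bacterial colony count.

t = 1.038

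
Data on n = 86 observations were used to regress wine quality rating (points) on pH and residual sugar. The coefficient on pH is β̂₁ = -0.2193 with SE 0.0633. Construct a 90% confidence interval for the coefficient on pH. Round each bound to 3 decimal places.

(-0.325, -0.114)

df = n − k − 1 = 86 − 2 − 1 = 83.
t* = t_{0.05, 83} = 1.66342.
Margin = t* × SE = 1.66342 × 0.0633 = 0.10529.
CI: -0.2193 ± 0.10529 → (-0.325, -0.114).
With 90% confidence, each one-unit increase in pH is associated with a change of between -0.325 and -0.114 points in wine quality rating, holding the other predictors fixed.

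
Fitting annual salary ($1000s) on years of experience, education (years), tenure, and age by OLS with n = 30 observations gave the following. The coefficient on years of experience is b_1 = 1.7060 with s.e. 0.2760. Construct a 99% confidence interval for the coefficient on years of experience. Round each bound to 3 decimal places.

df = n − k − 1 = 30 − 4 − 1 = 25.
t* = t_{0.005, 25} = 2.787436.
Margin = t* × SE = 2.787436 × 0.2760 = 0.76933.
CI: 1.7060 ± 0.76933 → (0.937, 2.475).
With 99% confidence, each one-unit increase in years of experience is associated with a change of between 0.937 and 2.475 $1000s in annual salary, holding the other predictors fixed.

(0.937, 2.475)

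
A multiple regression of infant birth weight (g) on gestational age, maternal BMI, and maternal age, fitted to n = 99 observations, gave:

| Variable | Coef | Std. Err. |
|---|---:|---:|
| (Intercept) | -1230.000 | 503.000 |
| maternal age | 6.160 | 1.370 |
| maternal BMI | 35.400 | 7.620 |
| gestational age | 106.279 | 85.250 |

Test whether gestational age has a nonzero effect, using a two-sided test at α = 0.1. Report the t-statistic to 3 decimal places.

t = 1.247

Read off: b = 106.279, SE = 85.250 for gestational age.
H₀: β₁ = 0 vs H₁: β₁ ≠ 0.
t = 106.279 / 85.250 = 1.247.
df = n − k − 1 = 99 − 3 − 1 = 95.
Two-sided p ≈ 0.2156, which is ≥ 0.1, so fail to reject H₀.
The data do not give significant evidence of an association between gestational age and infant birth weight, after adjusting for the other predictors.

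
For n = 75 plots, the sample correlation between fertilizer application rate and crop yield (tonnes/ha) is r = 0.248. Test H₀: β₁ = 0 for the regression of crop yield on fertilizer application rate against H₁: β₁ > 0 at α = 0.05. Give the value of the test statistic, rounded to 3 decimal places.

t = r·√(n − 2)/√(1 − r²) = 0.248·√73/√0.938496 = 2.187.
df = n − 2 = 73.
One-sided p ≈ 0.0160, which is < 0.05, so reject H₀.
There is evidence of a linear association between fertilizer application rate and crop yield.

t = 2.187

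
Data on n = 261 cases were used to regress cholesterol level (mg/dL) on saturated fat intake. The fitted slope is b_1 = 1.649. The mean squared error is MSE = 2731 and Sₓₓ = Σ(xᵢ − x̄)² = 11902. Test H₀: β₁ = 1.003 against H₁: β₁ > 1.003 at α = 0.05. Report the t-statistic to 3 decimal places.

SE(b_1) = √(MSE/Sₓₓ) = √(2731/11902) = 0.479017.
t = (1.649 − 1.003) / 0.479017 = 1.349.
df = n − 2 = 259.
One-sided p ≈ 0.0893, which is ≥ 0.05, so fail to reject H₀.
The data do not give significant evidence that the true slope on saturated fat intake exceeds 1.003 mg/dL per unit.

t = 1.349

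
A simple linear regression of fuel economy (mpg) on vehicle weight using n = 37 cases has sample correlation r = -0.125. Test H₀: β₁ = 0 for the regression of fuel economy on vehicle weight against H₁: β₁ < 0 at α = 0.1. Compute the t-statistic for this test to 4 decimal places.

t = -0.7454

t = r·√(n − 2)/√(1 − r²) = -0.125·√35/√0.984375 = -0.7454.
df = n − 2 = 35.
One-sided p ≈ 0.2305, which is ≥ 0.1, so fail to reject H₀.
The data do not give significant evidence of a linear association between vehicle weight and fuel economy.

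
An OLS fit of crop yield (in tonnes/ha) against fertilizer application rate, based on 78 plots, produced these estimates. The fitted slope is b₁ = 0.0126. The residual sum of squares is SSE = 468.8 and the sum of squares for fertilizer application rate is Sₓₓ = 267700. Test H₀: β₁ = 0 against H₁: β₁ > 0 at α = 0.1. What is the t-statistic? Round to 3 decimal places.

t = 2.625

MSE = SSE/(n − 2) = 468.8/76 = 6.16842.
SE(b₁) = √(MSE/Sₓₓ) = √(6.16842/267700) = 0.00480024.
t = 0.0126 / 0.00480024 = 2.625.
df = n − 2 = 76.
One-sided p ≈ 0.0052, which is < 0.1, so reject H₀.
There is evidence that the true slope on fertilizer application rate is positive.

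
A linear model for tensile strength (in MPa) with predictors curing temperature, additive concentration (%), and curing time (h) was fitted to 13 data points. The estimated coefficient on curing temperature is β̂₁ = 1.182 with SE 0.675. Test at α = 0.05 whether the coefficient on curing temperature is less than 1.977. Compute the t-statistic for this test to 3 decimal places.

H₀: β₁ = 1.977 vs H₁: β₁ < 1.977.
t = (β̂₁ − β₁⁰)/SE = (1.182 − 1.977) / 0.675 = -1.178.
df = n − k − 1 = 13 − 3 − 1 = 9.
One-sided p ≈ 0.1345, which is ≥ 0.05, so fail to reject H₀.
The data do not give significant evidence that the true slope on curing temperature is below 1.977 MPa per unit, holding the other predictors fixed.

t = -1.178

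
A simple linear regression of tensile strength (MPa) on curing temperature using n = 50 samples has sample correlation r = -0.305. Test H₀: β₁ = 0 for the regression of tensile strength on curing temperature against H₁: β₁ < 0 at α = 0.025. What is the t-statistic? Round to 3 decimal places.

t = -2.219

t = r·√(n − 2)/√(1 − r²) = -0.305·√48/√0.906975 = -2.219.
df = n − 2 = 48.
One-sided p ≈ 0.0156, which is < 0.025, so reject H₀.
There is evidence of a linear association between curing temperature and tensile strength.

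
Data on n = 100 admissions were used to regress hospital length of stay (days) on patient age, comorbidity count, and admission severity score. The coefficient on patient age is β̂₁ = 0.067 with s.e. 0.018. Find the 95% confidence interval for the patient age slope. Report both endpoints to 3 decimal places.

df = n − k − 1 = 100 − 3 − 1 = 96.
t* = t_{0.025, 96} = 1.984984.
Margin = t* × SE = 1.984984 × 0.018 = 0.03573.
CI: 0.067 ± 0.03573 → (0.031, 0.103).
With 95% confidence, each one-unit increase in patient age is associated with a change of between 0.031 and 0.103 days in hospital length of stay, holding the other predictors fixed.

(0.031, 0.103)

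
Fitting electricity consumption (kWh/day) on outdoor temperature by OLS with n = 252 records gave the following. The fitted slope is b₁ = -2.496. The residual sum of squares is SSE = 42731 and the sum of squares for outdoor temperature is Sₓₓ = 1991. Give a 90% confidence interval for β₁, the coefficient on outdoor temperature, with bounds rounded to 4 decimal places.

(-2.9797, -2.0123)

MSE = SSE/(n − 2) = 42731/250 = 170.924.
SE(b₁) = √(MSE/Sₓₓ) = √(170.924/1991) = 0.292999.
df = n − 2 = 250.
t* = t_{0.05, 250} = 1.650971.
Margin = t* × SE = 1.650971 × 0.292999 = 0.483733.
CI: -2.496 ± 0.483733 → (-2.9797, -2.0123).
With 90% confidence, each one-unit increase in outdoor temperature is associated with a change of between -2.9797 and -2.0123 kWh/day in electricity consumption.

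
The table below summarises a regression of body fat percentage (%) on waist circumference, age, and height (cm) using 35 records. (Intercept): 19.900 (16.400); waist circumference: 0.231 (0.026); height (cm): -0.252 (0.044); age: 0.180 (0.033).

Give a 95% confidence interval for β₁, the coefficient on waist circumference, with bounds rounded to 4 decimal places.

Read off: b = 0.231, SE = 0.026 for waist circumference.
df = n − k − 1 = 35 − 3 − 1 = 31.
t* = t_{0.025, 31} = 2.039513.
Margin = t* × SE = 2.039513 × 0.026 = 0.053027.
CI: 0.231 ± 0.053027 → (0.1780, 0.2840).

(0.1780, 0.2840)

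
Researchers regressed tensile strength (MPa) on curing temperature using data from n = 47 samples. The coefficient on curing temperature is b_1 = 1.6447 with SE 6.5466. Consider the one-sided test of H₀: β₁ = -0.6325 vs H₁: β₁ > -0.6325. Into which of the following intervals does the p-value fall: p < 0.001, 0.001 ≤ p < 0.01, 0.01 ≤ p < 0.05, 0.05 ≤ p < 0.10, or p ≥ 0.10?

t = (1.6447 − (-0.6325)) / 6.5466 = 0.348.
df = n − 2 = 47 − 2 = 45.
One-sided p = P(T_{45} > t) ≈ 0.3648.
So p ≥ 0.10.

p ≥ 0.10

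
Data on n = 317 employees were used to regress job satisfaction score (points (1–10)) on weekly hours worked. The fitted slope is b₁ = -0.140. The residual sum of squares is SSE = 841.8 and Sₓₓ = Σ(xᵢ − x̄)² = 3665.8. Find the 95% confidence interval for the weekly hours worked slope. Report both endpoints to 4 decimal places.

(-0.1931, -0.0869)

MSE = SSE/(n − 2) = 841.8/315 = 2.67238.
SE(b₁) = √(MSE/Sₓₓ) = √(2.67238/3665.8) = 0.0270001.
df = n − 2 = 315.
t* = t_{0.025, 315} = 1.967524.
Margin = t* × SE = 1.967524 × 0.0270001 = 0.053123.
CI: -0.140 ± 0.053123 → (-0.1931, -0.0869).
With 95% confidence, each one-unit increase in weekly hours worked is associated with a change of between -0.1931 and -0.0869 points (1–10) in job satisfaction score.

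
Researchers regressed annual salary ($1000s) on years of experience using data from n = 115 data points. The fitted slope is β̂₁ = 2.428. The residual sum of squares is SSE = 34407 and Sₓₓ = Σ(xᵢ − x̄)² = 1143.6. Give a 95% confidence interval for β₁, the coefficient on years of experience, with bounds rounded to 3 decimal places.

MSE = SSE/(n − 2) = 34407/113 = 304.487.
SE(β̂₁) = √(MSE/Sₓₓ) = √(304.487/1143.6) = 0.515997.
df = n − 2 = 113.
t* = t_{0.025, 113} = 1.98118.
Margin = t* × SE = 1.98118 × 0.515997 = 1.02228.
CI: 2.428 ± 1.02228 → (1.406, 3.450).
With 95% confidence, each one-unit increase in years of experience is associated with a change of between 1.406 and 3.450 $1000s in annual salary.

(1.406, 3.450)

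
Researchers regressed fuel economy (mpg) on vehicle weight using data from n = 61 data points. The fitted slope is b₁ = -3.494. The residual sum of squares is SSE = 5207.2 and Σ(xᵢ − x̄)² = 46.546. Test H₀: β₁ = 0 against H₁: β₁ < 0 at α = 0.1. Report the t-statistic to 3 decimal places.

t = -2.537

MSE = SSE/(n − 2) = 5207.2/59 = 88.2576.
SE(b₁) = √(MSE/Sₓₓ) = √(88.2576/46.546) = 1.377.
t = -3.494 / 1.377 = -2.537.
df = n − 2 = 59.
One-sided p ≈ 0.0069, which is < 0.1, so reject H₀.
There is evidence that the true slope on vehicle weight is negative.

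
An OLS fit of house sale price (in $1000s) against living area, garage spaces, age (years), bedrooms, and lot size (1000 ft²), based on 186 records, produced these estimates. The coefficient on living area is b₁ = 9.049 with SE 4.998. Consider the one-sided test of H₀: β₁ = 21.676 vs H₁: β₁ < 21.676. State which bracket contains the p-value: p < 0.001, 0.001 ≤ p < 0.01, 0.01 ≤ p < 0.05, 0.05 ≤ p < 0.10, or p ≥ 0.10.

t = (9.049 − 21.676) / 4.998 = -2.526.
df = n − k − 1 = 186 − 5 − 1 = 180.
One-sided p = P(T_{180} < t) ≈ 0.0062.
So 0.001 ≤ p < 0.01.

0.001 ≤ p < 0.01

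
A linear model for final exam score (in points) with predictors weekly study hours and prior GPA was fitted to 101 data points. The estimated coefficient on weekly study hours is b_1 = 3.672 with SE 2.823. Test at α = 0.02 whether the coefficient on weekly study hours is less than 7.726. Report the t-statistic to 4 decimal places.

t = -1.4361

H₀: β₁ = 7.726 vs H₁: β₁ < 7.726.
t = (b_1 − β₁⁰)/SE = (3.672 − 7.726) / 2.823 = -1.4361.
df = n − k − 1 = 101 − 2 − 1 = 98.
One-sided p ≈ 0.0771, which is ≥ 0.02, so fail to reject H₀.
The data do not give significant evidence that the true slope on weekly study hours is below 7.726 points per unit, holding the other predictors fixed.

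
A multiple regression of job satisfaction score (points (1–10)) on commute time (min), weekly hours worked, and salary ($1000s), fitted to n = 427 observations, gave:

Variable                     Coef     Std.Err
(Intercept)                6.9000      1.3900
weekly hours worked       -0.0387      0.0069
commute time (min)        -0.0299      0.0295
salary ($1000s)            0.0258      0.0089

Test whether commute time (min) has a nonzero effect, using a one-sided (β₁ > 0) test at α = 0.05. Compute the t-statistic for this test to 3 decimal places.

Read off: b = -0.0299, SE = 0.0295 for commute time (min).
H₀: β₁ = 0 vs H₁: β₁ > 0.
t = -0.0299 / 0.0295 = -1.014.
df = n − k − 1 = 427 − 3 − 1 = 423.
One-sided p ≈ 0.8443, which is ≥ 0.05, so fail to reject H₀.
The data do not give significant evidence that the true slope on commute time (min) is positive, holding the other predictors fixed.

t = -1.014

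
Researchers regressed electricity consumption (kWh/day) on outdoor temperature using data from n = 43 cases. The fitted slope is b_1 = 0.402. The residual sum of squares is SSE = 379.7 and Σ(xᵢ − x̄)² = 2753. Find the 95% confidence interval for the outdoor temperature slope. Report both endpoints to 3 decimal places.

(0.285, 0.519)

MSE = SSE/(n − 2) = 379.7/41 = 9.26098.
SE(b_1) = √(MSE/Sₓₓ) = √(9.26098/2753) = 0.0579996.
df = n − 2 = 41.
t* = t_{0.025, 41} = 2.019541.
Margin = t* × SE = 2.019541 × 0.0579996 = 0.11713.
CI: 0.402 ± 0.11713 → (0.285, 0.519).
With 95% confidence, each one-unit increase in outdoor temperature is associated with a change of between 0.285 and 0.519 kWh/day in electricity consumption.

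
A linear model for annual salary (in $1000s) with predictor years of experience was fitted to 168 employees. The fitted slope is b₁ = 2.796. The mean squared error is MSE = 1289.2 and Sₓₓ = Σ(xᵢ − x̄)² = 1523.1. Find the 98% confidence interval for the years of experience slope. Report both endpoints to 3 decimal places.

(0.635, 4.957)

SE(b₁) = √(MSE/Sₓₓ) = √(1289.2/1523.1) = 0.920017.
df = n − 2 = 166.
t* = t_{0.01, 166} = 2.349021.
Margin = t* × SE = 2.349021 × 0.920017 = 2.16114.
CI: 2.796 ± 2.16114 → (0.635, 4.957).
With 98% confidence, each one-unit increase in years of experience is associated with a change of between 0.635 and 4.957 $1000s in annual salary.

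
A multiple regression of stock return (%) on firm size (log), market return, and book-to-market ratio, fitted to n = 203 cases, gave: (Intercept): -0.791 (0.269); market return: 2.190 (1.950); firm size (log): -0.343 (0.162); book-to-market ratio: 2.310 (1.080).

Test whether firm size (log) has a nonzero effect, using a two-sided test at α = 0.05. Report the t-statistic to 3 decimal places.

Read off: b = -0.343, SE = 0.162 for firm size (log).
H₀: β₁ = 0 vs H₁: β₁ ≠ 0.
t = -0.343 / 0.162 = -2.117.
df = n − k − 1 = 203 − 3 − 1 = 199.
Two-sided p ≈ 0.0355, which is < 0.05, so reject H₀.
There is evidence that firm size (log) is associated with stock return, holding the other predictors fixed.

t = -2.117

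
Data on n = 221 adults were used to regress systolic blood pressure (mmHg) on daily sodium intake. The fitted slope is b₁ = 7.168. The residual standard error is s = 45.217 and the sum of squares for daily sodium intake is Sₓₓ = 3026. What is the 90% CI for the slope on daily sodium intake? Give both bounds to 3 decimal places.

SE(b₁) = s/√Sₓₓ = 45.217/√3026 = 0.821991.
df = n − 2 = 219.
t* = t_{0.05, 219} = 1.651841.
Margin = t* × SE = 1.651841 × 0.821991 = 1.35780.
CI: 7.168 ± 1.35780 → (5.810, 8.526).
With 90% confidence, each one-unit increase in daily sodium intake is associated with a change of between 5.810 and 8.526 mmHg in systolic blood pressure.

(5.810, 8.526)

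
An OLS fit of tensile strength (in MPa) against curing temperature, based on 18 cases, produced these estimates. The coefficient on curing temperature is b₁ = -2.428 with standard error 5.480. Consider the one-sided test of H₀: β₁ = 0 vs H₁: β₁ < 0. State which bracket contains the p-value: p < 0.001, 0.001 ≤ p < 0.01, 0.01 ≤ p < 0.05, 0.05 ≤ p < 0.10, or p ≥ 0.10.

t = -2.428 / 5.480 = -0.443.
df = n − 2 = 18 − 2 = 16.
One-sided p = P(T_{16} < t) ≈ 0.3318.
So p ≥ 0.10.

p ≥ 0.10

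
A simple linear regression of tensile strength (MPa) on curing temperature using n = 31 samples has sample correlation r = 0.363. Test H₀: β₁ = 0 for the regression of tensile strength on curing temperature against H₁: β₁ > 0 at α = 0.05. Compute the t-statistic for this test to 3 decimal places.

t = r·√(n − 2)/√(1 − r²) = 0.363·√29/√0.868231 = 2.098.
df = n − 2 = 29.
One-sided p ≈ 0.0224, which is < 0.05, so reject H₀.
There is evidence of a linear association between curing temperature and tensile strength.

t = 2.098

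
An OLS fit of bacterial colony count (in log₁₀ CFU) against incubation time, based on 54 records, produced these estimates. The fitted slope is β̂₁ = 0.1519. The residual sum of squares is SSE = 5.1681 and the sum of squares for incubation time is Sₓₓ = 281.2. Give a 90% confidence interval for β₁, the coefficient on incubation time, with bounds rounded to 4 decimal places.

(0.1204, 0.1834)

MSE = SSE/(n − 2) = 5.1681/52 = 0.0993865.
SE(β̂₁) = √(MSE/Sₓₓ) = √(0.0993865/281.2) = 0.0187999.
df = n − 2 = 52.
t* = t_{0.05, 52} = 1.674689.
Margin = t* × SE = 1.674689 × 0.0187999 = 0.031484.
CI: 0.1519 ± 0.031484 → (0.1204, 0.1834).
With 90% confidence, each one-unit increase in incubation time is associated with a change of between 0.1204 and 0.1834 log₁₀ CFU in bacterial colony count.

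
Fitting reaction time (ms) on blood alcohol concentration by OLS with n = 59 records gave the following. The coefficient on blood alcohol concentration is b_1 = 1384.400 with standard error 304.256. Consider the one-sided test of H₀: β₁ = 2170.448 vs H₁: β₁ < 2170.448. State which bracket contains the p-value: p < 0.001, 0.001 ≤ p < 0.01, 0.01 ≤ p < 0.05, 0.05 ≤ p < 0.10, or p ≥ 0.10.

t = (1384.400 − 2170.448) / 304.256 = -2.584.
df = n − 2 = 59 − 2 = 57.
One-sided p = P(T_{57} < t) ≈ 0.0062.
So 0.001 ≤ p < 0.01.

0.001 ≤ p < 0.01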